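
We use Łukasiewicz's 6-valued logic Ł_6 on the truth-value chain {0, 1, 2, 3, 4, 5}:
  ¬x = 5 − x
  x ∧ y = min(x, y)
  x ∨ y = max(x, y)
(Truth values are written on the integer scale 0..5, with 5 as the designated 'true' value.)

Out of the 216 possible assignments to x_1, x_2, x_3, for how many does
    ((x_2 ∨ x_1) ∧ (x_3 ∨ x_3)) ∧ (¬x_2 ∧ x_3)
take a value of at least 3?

value 5: 1 assignment (counts)
value 4: 7 assignments (counts)
value 3: 19 assignments (counts)
value 2: 53 assignments
value 1: 65 assignments
value 0: 71 assignments
So 27 of the 216 assignments meet the threshold.

27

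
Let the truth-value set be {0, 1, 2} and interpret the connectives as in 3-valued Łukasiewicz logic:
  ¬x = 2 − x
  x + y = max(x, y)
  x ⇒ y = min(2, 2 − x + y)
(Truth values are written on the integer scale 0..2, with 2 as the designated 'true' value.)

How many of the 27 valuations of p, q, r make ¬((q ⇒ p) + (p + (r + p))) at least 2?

value 2: 1 assignment (counts)
value 1: 5 assignments
value 0: 21 assignments
So 1 of the 27 assignments meets the threshold.

1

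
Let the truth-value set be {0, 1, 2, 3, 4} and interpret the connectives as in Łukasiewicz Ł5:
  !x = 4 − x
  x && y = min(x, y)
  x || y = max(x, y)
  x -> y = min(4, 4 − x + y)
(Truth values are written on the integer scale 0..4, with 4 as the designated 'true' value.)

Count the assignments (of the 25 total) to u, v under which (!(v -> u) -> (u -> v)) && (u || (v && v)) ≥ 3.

16

value 4: 9 assignments (counts)
value 3: 7 assignments (counts)
value 2: 5 assignments
value 1: 3 assignments
value 0: 1 assignment
So 16 of the 25 assignments meet the threshold.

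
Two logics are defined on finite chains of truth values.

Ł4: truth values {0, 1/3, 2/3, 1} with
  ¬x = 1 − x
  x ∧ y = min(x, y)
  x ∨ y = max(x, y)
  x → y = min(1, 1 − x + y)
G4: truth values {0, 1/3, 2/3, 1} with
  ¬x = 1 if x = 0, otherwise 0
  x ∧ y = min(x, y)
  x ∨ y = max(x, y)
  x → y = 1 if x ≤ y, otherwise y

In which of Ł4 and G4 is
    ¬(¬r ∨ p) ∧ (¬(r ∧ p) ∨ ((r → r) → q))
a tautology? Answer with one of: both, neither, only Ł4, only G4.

neither

In Ł4: at p = 0, q = 0, r = 0 the value is 0 — not a tautology.
In G4: at p = 0, q = 0, r = 0 the value is 0 — not a tautology.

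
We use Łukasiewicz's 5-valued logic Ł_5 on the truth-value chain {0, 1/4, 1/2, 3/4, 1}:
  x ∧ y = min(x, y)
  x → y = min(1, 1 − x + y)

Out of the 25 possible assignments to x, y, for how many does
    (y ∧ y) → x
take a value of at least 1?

15

value 1: 15 assignments (counts)
value 3/4: 4 assignments
value 1/2: 3 assignments
value 1/4: 2 assignments
value 0: 1 assignment
So 15 of the 25 assignments meet the threshold.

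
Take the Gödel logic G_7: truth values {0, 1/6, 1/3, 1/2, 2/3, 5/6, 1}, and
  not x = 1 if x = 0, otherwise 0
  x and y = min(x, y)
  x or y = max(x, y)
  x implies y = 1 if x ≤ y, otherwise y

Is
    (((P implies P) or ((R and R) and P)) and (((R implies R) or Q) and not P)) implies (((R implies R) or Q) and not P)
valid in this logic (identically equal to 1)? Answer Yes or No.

At P = 1/2, Q = 5/6, R = 2/3, for instance:
P implies P = 1/2 implies 1/2 = 1
R and R = 2/3 and 2/3 = 2/3
(R and R) and P = 2/3 and 1/2 = 1/2
(P implies P) or ((R and R) and P) = 1 or 1/2 = 1
R implies R = 2/3 implies 2/3 = 1
(R implies R) or Q = 1 or 5/6 = 1
not P = not 1/2 = 0
((R implies R) or Q) and not P = 1 and 0 = 0
((P implies P) or ((R and R) and P)) and (((R implies R) or Q) and not P) = 1 and 0 = 0
(((P implies P) or ((R and R) and P)) and (((R implies R) or Q) and not P)) implies (((R implies R) or Q) and not P) = 0 implies 0 = 1
and checking the remaining 342 assignments likewise gives ≥ 1 in every case.

Yes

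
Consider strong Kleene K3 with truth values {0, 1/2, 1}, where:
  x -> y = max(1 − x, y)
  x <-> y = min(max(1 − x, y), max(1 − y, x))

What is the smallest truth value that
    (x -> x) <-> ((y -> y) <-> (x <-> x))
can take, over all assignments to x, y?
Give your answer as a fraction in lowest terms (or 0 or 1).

Take x = 0, y = 1/2:
x -> x = 0 -> 0 = 1
y -> y = 1/2 -> 1/2 = 1/2
x <-> x = 0 <-> 0 = 1
(y -> y) <-> (x <-> x) = 1/2 <-> 1 = 1/2
(x -> x) <-> ((y -> y) <-> (x <-> x)) = 1 <-> 1/2 = 1/2
No assignment yields a value below 1/2, so this is the minimum.

1/2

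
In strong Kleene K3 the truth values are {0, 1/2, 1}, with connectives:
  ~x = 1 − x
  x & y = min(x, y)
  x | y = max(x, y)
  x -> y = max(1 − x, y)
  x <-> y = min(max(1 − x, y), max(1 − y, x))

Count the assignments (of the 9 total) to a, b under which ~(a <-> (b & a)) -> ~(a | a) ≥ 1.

4

a = 0, b = 0 ↦ 1  ≥
a = 0, b = 1/2 ↦ 1  ≥
a = 0, b = 1 ↦ 1  ≥
a = 1/2, b = 0 ↦ 1/2  <
a = 1/2, b = 1/2 ↦ 1/2  <
a = 1/2, b = 1 ↦ 1/2  <
a = 1, b = 0 ↦ 0  <
a = 1, b = 1/2 ↦ 1/2  <
a = 1, b = 1 ↦ 1  ≥
So 4 of the 9 assignments meet the threshold.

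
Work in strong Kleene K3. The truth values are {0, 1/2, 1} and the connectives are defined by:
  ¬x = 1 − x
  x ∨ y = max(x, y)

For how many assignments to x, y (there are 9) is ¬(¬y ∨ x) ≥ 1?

x = 0, y = 0 ↦ 0  <
x = 0, y = 1/2 ↦ 1/2  <
x = 0, y = 1 ↦ 1  ≥
x = 1/2, y = 0 ↦ 0  <
x = 1/2, y = 1/2 ↦ 1/2  <
x = 1/2, y = 1 ↦ 1/2  <
x = 1, y = 0 ↦ 0  <
x = 1, y = 1/2 ↦ 0  <
x = 1, y = 1 ↦ 0  <
So 1 of the 9 assignments meets the threshold.

1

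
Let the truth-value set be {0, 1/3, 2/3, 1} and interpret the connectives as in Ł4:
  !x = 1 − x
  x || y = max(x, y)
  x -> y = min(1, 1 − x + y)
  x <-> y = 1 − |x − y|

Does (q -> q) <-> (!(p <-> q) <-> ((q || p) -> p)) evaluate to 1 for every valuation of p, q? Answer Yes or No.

Counterexample: take p = 0, q = 0.
q -> q = 0 -> 0 = 1
p <-> q = 0 <-> 0 = 1
!(p <-> q) = !1 = 0
q || p = 0 || 0 = 0
(q || p) -> p = 0 -> 0 = 1
!(p <-> q) <-> ((q || p) -> p) = 0 <-> 1 = 0
(q -> q) <-> (!(p <-> q) <-> ((q || p) -> p)) = 1 <-> 0 = 0
This gives 0 ≠ 1.

No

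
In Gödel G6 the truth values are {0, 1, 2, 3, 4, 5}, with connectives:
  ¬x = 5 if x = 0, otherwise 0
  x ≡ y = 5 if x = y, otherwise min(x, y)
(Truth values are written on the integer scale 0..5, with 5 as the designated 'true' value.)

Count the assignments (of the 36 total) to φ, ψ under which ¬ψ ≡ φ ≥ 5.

6

value 5: 6 assignments (counts)
value 4: 1 assignment
value 3: 1 assignment
value 2: 1 assignment
value 1: 1 assignment
value 0: 26 assignments
So 6 of the 36 assignments meet the threshold.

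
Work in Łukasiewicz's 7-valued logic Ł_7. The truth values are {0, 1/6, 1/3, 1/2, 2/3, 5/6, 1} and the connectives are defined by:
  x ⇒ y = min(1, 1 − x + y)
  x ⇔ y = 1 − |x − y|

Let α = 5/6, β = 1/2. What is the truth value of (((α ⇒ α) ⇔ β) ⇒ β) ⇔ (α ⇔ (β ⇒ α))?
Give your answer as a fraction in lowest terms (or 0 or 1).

5/6

α ⇒ α = 5/6 ⇒ 5/6 = 1
(α ⇒ α) ⇔ β = 1 ⇔ 1/2 = 1/2
((α ⇒ α) ⇔ β) ⇒ β = 1/2 ⇒ 1/2 = 1
β ⇒ α = 1/2 ⇒ 5/6 = 1
α ⇔ (β ⇒ α) = 5/6 ⇔ 1 = 5/6
(((α ⇒ α) ⇔ β) ⇒ β) ⇔ (α ⇔ (β ⇒ α)) = 1 ⇔ 5/6 = 5/6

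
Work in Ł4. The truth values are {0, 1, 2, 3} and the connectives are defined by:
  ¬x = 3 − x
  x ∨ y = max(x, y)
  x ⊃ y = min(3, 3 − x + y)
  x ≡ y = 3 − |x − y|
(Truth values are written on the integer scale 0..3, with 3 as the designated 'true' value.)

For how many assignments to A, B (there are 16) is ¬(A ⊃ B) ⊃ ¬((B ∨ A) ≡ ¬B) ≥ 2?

15

A = 0, B = 0 ↦ 3  ≥
A = 0, B = 1 ↦ 3  ≥
A = 0, B = 2 ↦ 3  ≥
A = 0, B = 3 ↦ 3  ≥
A = 1, B = 0 ↦ 3  ≥
A = 1, B = 1 ↦ 3  ≥
A = 1, B = 2 ↦ 3  ≥
A = 1, B = 3 ↦ 3  ≥
A = 2, B = 0 ↦ 2  ≥
A = 2, B = 1 ↦ 2  ≥
A = 2, B = 2 ↦ 3  ≥
A = 2, B = 3 ↦ 3  ≥
A = 3, B = 0 ↦ 0  <
A = 3, B = 1 ↦ 2  ≥
A = 3, B = 2 ↦ 3  ≥
A = 3, B = 3 ↦ 3  ≥
So 15 of the 16 assignments meet the threshold.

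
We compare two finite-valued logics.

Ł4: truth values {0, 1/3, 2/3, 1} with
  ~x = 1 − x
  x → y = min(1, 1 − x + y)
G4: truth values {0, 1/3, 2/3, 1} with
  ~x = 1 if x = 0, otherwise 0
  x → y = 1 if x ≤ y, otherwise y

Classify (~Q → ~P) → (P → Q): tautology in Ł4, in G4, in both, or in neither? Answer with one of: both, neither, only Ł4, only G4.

only Ł4

In Ł4: every assignment gives 1 — tautology.
In G4: at P = 2/3, Q = 1/3 the value is 1/3 — not a tautology.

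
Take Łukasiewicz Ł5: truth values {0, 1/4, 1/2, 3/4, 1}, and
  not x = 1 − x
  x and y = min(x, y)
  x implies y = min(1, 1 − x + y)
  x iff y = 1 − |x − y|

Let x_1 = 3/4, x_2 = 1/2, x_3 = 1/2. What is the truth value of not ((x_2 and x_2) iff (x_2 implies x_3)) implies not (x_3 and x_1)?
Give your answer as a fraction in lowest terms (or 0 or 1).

1

x_2 and x_2 = 1/2 and 1/2 = 1/2
x_2 implies x_3 = 1/2 implies 1/2 = 1
(x_2 and x_2) iff (x_2 implies x_3) = 1/2 iff 1 = 1/2
not ((x_2 and x_2) iff (x_2 implies x_3)) = not 1/2 = 1/2
x_3 and x_1 = 1/2 and 3/4 = 1/2
not (x_3 and x_1) = not 1/2 = 1/2
not ((x_2 and x_2) iff (x_2 implies x_3)) implies not (x_3 and x_1) = 1/2 implies 1/2 = 1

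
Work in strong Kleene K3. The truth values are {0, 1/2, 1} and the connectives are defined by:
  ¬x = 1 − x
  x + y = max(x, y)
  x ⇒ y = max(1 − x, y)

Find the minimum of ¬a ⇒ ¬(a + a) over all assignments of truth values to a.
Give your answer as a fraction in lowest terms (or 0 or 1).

Take a = 1/2:
¬a = ¬1/2 = 1/2
a + a = 1/2 + 1/2 = 1/2
¬(a + a) = ¬1/2 = 1/2
¬a ⇒ ¬(a + a) = 1/2 ⇒ 1/2 = 1/2
No assignment yields a value below 1/2, so this is the minimum.

1/2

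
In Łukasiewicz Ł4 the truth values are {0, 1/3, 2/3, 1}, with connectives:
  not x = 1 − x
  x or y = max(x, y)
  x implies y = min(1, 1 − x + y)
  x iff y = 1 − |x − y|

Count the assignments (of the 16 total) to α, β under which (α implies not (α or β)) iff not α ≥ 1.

10

α = 0, β = 0 ↦ 1  ≥
α = 0, β = 1/3 ↦ 1  ≥
α = 0, β = 2/3 ↦ 1  ≥
α = 0, β = 1 ↦ 1  ≥
α = 1/3, β = 0 ↦ 2/3  <
α = 1/3, β = 1/3 ↦ 2/3  <
α = 1/3, β = 2/3 ↦ 2/3  <
α = 1/3, β = 1 ↦ 1  ≥
α = 2/3, β = 0 ↦ 2/3  <
α = 2/3, β = 1/3 ↦ 2/3  <
α = 2/3, β = 2/3 ↦ 2/3  <
α = 2/3, β = 1 ↦ 1  ≥
α = 1, β = 0 ↦ 1  ≥
α = 1, β = 1/3 ↦ 1  ≥
α = 1, β = 2/3 ↦ 1  ≥
α = 1, β = 1 ↦ 1  ≥
So 10 of the 16 assignments meet the threshold.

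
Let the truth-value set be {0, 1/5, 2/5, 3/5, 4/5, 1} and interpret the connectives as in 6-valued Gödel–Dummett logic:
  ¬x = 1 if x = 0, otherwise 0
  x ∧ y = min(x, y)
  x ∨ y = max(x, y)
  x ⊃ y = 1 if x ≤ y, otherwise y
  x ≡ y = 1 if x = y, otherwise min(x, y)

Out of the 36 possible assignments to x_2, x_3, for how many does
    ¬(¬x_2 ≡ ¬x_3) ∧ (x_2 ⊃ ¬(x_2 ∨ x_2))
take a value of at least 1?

value 1: 5 assignments (counts)
value 0: 31 assignments
So 5 of the 36 assignments meet the threshold.

5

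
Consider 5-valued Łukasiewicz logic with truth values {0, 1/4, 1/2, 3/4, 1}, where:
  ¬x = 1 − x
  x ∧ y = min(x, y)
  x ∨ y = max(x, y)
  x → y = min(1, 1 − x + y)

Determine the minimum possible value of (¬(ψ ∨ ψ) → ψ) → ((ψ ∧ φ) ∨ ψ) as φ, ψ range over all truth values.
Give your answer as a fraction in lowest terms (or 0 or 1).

1/2

Take φ = 0, ψ = 1/2:
ψ ∨ ψ = 1/2 ∨ 1/2 = 1/2
¬(ψ ∨ ψ) = ¬1/2 = 1/2
¬(ψ ∨ ψ) → ψ = 1/2 → 1/2 = 1
ψ ∧ φ = 1/2 ∧ 0 = 0
(ψ ∧ φ) ∨ ψ = 0 ∨ 1/2 = 1/2
(¬(ψ ∨ ψ) → ψ) → ((ψ ∧ φ) ∨ ψ) = 1 → 1/2 = 1/2
No assignment yields a value below 1/2, so this is the minimum.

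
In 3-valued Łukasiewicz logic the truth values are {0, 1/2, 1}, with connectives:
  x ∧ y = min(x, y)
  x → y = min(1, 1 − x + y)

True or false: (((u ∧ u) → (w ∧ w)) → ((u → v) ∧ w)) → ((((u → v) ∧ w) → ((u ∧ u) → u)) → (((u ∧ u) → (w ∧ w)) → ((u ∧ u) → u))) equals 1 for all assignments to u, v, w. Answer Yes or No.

Yes

At u = 1/2, v = 1, w = 1, for instance:
u ∧ u = 1/2 ∧ 1/2 = 1/2
w ∧ w = 1 ∧ 1 = 1
(u ∧ u) → (w ∧ w) = 1/2 → 1 = 1
u → v = 1/2 → 1 = 1
(u → v) ∧ w = 1 ∧ 1 = 1
((u ∧ u) → (w ∧ w)) → ((u → v) ∧ w) = 1 → 1 = 1
u ∧ u = 1/2 ∧ 1/2 = 1/2
(u ∧ u) → u = 1/2 → 1/2 = 1
((u → v) ∧ w) → ((u ∧ u) → u) = 1 → 1 = 1
((u ∧ u) → (w ∧ w)) → ((u ∧ u) → u) = 1 → 1 = 1
(((u → v) ∧ w) → ((u ∧ u) → u)) → (((u ∧ u) → (w ∧ w)) → ((u ∧ u) → u)) = 1 → 1 = 1
(((u ∧ u) → (w ∧ w)) → ((u → v) ∧ w)) → ((((u → v) ∧ w) → ((u ∧ u) → u)) → (((u ∧ u) → (w ∧ w)) → ((u ∧ u) → u))) = 1 → 1 = 1
and checking the remaining 26 assignments likewise gives ≥ 1 in every case.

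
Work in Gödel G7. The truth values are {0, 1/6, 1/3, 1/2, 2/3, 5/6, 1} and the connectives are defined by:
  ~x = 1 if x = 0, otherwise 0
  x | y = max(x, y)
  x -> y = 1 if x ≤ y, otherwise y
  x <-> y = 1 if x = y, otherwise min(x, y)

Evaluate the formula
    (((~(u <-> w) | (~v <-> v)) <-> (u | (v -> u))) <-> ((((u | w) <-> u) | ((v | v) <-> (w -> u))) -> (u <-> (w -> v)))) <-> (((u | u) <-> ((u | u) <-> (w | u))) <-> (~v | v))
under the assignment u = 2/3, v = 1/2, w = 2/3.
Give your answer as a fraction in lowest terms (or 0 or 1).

u <-> w = 2/3 <-> 2/3 = 1
~(u <-> w) = ~1 = 0
~v = ~1/2 = 0
~v <-> v = 0 <-> 1/2 = 0
~(u <-> w) | (~v <-> v) = 0 | 0 = 0
v -> u = 1/2 -> 2/3 = 1
u | (v -> u) = 2/3 | 1 = 1
(~(u <-> w) | (~v <-> v)) <-> (u | (v -> u)) = 0 <-> 1 = 0
u | w = 2/3 | 2/3 = 2/3
(u | w) <-> u = 2/3 <-> 2/3 = 1
v | v = 1/2 | 1/2 = 1/2
w -> u = 2/3 -> 2/3 = 1
(v | v) <-> (w -> u) = 1/2 <-> 1 = 1/2
((u | w) <-> u) | ((v | v) <-> (w -> u)) = 1 | 1/2 = 1
w -> v = 2/3 -> 1/2 = 1/2
u <-> (w -> v) = 2/3 <-> 1/2 = 1/2
(((u | w) <-> u) | ((v | v) <-> (w -> u))) -> (u <-> (w -> v)) = 1 -> 1/2 = 1/2
((~(u <-> w) | (~v <-> v)) <-> (u | (v -> u))) <-> ((((u | w) <-> u) | ((v | v) <-> (w -> u))) -> (u <-> (w -> v))) = 0 <-> 1/2 = 0
u | u = 2/3 | 2/3 = 2/3
u | u = 2/3 | 2/3 = 2/3
w | u = 2/3 | 2/3 = 2/3
(u | u) <-> (w | u) = 2/3 <-> 2/3 = 1
(u | u) <-> ((u | u) <-> (w | u)) = 2/3 <-> 1 = 2/3
~v = ~1/2 = 0
~v | v = 0 | 1/2 = 1/2
((u | u) <-> ((u | u) <-> (w | u))) <-> (~v | v) = 2/3 <-> 1/2 = 1/2
(((~(u <-> w) | (~v <-> v)) <-> (u | (v -> u))) <-> ((((u | w) <-> u) | ((v | v) <-> (w -> u))) -> (u <-> (w -> v)))) <-> (((u | u) <-> ((u | u) <-> (w | u))) <-> (~v | v)) = 0 <-> 1/2 = 0

0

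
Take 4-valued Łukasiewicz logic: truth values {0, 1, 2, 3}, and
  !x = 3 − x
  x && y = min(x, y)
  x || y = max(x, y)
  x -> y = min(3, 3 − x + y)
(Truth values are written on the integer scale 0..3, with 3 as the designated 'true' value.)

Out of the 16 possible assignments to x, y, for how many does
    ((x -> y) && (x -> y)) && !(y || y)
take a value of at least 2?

x = 0, y = 0 ↦ 3  ≥
x = 0, y = 1 ↦ 2  ≥
x = 0, y = 2 ↦ 1  <
x = 0, y = 3 ↦ 0  <
x = 1, y = 0 ↦ 2  ≥
x = 1, y = 1 ↦ 2  ≥
x = 1, y = 2 ↦ 1  <
x = 1, y = 3 ↦ 0  <
x = 2, y = 0 ↦ 1  <
x = 2, y = 1 ↦ 2  ≥
x = 2, y = 2 ↦ 1  <
x = 2, y = 3 ↦ 0  <
x = 3, y = 0 ↦ 0  <
x = 3, y = 1 ↦ 1  <
x = 3, y = 2 ↦ 1  <
x = 3, y = 3 ↦ 0  <
So 5 of the 16 assignments meet the threshold.

5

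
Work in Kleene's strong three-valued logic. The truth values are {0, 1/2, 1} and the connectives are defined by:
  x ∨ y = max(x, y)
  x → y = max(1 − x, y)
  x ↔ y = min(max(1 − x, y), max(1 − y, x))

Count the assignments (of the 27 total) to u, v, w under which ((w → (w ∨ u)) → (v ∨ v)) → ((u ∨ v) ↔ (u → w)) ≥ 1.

value 1: 13 assignments (counts)
value 1/2: 13 assignments
value 0: 1 assignment
So 13 of the 27 assignments meet the threshold.

13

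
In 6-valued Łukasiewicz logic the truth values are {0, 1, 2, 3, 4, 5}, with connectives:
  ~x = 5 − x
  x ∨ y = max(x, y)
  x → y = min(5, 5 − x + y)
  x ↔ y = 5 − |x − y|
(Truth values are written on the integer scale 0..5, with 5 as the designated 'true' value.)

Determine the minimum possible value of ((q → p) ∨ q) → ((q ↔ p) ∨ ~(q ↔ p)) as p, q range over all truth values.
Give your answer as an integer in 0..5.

Take p = 2, q = 0:
q → p = 0 → 2 = 5
(q → p) ∨ q = 5 ∨ 0 = 5
q ↔ p = 0 ↔ 2 = 3
q ↔ p = 0 ↔ 2 = 3
~(q ↔ p) = ~3 = 2
(q ↔ p) ∨ ~(q ↔ p) = 3 ∨ 2 = 3
((q → p) ∨ q) → ((q ↔ p) ∨ ~(q ↔ p)) = 5 → 3 = 3
No assignment yields a value below 3, so this is the minimum.

3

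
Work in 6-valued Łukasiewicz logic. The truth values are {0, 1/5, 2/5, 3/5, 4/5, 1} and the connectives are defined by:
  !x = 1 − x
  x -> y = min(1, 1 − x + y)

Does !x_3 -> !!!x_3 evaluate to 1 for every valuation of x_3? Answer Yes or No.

Yes

x_3 = 0 ↦ 1
x_3 = 1/5 ↦ 1
x_3 = 2/5 ↦ 1
x_3 = 3/5 ↦ 1
x_3 = 4/5 ↦ 1
x_3 = 1 ↦ 1
Every assignment gives a value ≥ 1.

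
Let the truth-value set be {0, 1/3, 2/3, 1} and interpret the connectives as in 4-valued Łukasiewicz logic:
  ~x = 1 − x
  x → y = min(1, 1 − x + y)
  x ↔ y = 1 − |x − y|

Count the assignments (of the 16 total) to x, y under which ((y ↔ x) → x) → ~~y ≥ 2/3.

11

x = 0, y = 0 ↦ 1  ≥
x = 0, y = 1/3 ↦ 1  ≥
x = 0, y = 2/3 ↦ 1  ≥
x = 0, y = 1 ↦ 1  ≥
x = 1/3, y = 0 ↦ 1/3  <
x = 1/3, y = 1/3 ↦ 1  ≥
x = 1/3, y = 2/3 ↦ 1  ≥
x = 1/3, y = 1 ↦ 1  ≥
x = 2/3, y = 0 ↦ 0  <
x = 2/3, y = 1/3 ↦ 1/3  <
x = 2/3, y = 2/3 ↦ 1  ≥
x = 2/3, y = 1 ↦ 1  ≥
x = 1, y = 0 ↦ 0  <
x = 1, y = 1/3 ↦ 1/3  <
x = 1, y = 2/3 ↦ 2/3  ≥
x = 1, y = 1 ↦ 1  ≥
So 11 of the 16 assignments meet the threshold.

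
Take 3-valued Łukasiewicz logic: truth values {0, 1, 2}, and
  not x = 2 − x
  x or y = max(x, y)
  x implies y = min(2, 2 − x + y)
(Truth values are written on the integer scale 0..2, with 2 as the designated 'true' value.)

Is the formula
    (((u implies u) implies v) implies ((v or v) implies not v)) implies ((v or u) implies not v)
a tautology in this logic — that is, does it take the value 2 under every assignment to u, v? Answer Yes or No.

Counterexample: take u = 2, v = 1.
u implies u = 2 implies 2 = 2
(u implies u) implies v = 2 implies 1 = 1
v or v = 1 or 1 = 1
not v = not 1 = 1
(v or v) implies not v = 1 implies 1 = 2
((u implies u) implies v) implies ((v or v) implies not v) = 1 implies 2 = 2
v or u = 1 or 2 = 2
not v = not 1 = 1
(v or u) implies not v = 2 implies 1 = 1
(((u implies u) implies v) implies ((v or v) implies not v)) implies ((v or u) implies not v) = 2 implies 1 = 1
This gives 1 ≠ 2.

No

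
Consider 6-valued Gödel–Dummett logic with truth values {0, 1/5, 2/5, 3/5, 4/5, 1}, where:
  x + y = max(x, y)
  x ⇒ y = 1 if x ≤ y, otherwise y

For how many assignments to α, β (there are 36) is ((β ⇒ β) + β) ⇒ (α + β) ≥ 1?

value 1: 11 assignments (counts)
value 4/5: 9 assignments
value 3/5: 7 assignments
value 2/5: 5 assignments
value 1/5: 3 assignments
value 0: 1 assignment
So 11 of the 36 assignments meet the threshold.

11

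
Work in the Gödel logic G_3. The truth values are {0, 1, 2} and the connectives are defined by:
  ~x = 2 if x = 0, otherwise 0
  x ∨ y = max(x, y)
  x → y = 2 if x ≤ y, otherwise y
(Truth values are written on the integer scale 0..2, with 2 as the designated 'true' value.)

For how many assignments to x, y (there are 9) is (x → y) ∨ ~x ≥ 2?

6

x = 0, y = 0 ↦ 2  ≥
x = 0, y = 1 ↦ 2  ≥
x = 0, y = 2 ↦ 2  ≥
x = 1, y = 0 ↦ 0  <
x = 1, y = 1 ↦ 2  ≥
x = 1, y = 2 ↦ 2  ≥
x = 2, y = 0 ↦ 0  <
x = 2, y = 1 ↦ 1  <
x = 2, y = 2 ↦ 2  ≥
So 6 of the 9 assignments meet the threshold.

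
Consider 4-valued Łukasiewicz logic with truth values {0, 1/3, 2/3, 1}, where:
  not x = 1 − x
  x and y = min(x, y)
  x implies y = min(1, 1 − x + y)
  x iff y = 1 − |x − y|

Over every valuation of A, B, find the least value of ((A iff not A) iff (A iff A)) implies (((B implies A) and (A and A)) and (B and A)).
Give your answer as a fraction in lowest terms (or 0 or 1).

Take A = 1/3, B = 0:
not A = not 1/3 = 2/3
A iff not A = 1/3 iff 2/3 = 2/3
A iff A = 1/3 iff 1/3 = 1
(A iff not A) iff (A iff A) = 2/3 iff 1 = 2/3
B implies A = 0 implies 1/3 = 1
A and A = 1/3 and 1/3 = 1/3
(B implies A) and (A and A) = 1 and 1/3 = 1/3
B and A = 0 and 1/3 = 0
((B implies A) and (A and A)) and (B and A) = 1/3 and 0 = 0
((A iff not A) iff (A iff A)) implies (((B implies A) and (A and A)) and (B and A)) = 2/3 implies 0 = 1/3
No assignment yields a value below 1/3, so this is the minimum.

1/3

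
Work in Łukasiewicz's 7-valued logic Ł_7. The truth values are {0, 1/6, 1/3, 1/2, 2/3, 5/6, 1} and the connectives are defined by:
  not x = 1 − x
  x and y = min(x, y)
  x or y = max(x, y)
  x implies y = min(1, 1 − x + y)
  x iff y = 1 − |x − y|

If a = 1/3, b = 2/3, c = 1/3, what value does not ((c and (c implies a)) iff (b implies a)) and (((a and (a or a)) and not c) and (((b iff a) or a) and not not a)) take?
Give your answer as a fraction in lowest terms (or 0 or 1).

c implies a = 1/3 implies 1/3 = 1
c and (c implies a) = 1/3 and 1 = 1/3
b implies a = 2/3 implies 1/3 = 2/3
(c and (c implies a)) iff (b implies a) = 1/3 iff 2/3 = 2/3
not ((c and (c implies a)) iff (b implies a)) = not 2/3 = 1/3
a or a = 1/3 or 1/3 = 1/3
a and (a or a) = 1/3 and 1/3 = 1/3
not c = not 1/3 = 2/3
(a and (a or a)) and not c = 1/3 and 2/3 = 1/3
b iff a = 2/3 iff 1/3 = 2/3
(b iff a) or a = 2/3 or 1/3 = 2/3
not a = not 1/3 = 2/3
not not a = not 2/3 = 1/3
((b iff a) or a) and not not a = 2/3 and 1/3 = 1/3
((a and (a or a)) and not c) and (((b iff a) or a) and not not a) = 1/3 and 1/3 = 1/3
not ((c and (c implies a)) iff (b implies a)) and (((a and (a or a)) and not c) and (((b iff a) or a) and not not a)) = 1/3 and 1/3 = 1/3

1/3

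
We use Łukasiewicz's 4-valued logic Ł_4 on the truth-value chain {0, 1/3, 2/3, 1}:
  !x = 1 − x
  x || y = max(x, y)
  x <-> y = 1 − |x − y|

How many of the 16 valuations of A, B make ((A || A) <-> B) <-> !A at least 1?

A = 0, B = 0 ↦ 1  ≥
A = 0, B = 1/3 ↦ 2/3  <
A = 0, B = 2/3 ↦ 1/3  <
A = 0, B = 1 ↦ 0  <
A = 1/3, B = 0 ↦ 1  ≥
A = 1/3, B = 1/3 ↦ 2/3  <
A = 1/3, B = 2/3 ↦ 1  ≥
A = 1/3, B = 1 ↦ 2/3  <
A = 2/3, B = 0 ↦ 1  ≥
A = 2/3, B = 1/3 ↦ 2/3  <
A = 2/3, B = 2/3 ↦ 1/3  <
A = 2/3, B = 1 ↦ 2/3  <
A = 1, B = 0 ↦ 1  ≥
A = 1, B = 1/3 ↦ 2/3  <
A = 1, B = 2/3 ↦ 1/3  <
A = 1, B = 1 ↦ 0  <
So 5 of the 16 assignments meet the threshold.

5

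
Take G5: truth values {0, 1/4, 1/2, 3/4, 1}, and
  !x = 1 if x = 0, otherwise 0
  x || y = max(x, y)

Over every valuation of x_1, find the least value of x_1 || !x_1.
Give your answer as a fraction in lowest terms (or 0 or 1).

Take x_1 = 1/4:
!x_1 = !1/4 = 0
x_1 || !x_1 = 1/4 || 0 = 1/4
No assignment yields a value below 1/4, so this is the minimum.

1/4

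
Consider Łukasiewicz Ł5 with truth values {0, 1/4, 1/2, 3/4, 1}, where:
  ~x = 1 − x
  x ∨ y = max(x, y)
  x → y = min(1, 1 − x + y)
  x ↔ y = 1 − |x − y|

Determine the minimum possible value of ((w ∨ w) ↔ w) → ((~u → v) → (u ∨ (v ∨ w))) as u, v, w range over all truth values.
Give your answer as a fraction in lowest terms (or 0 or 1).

Take u = 1/2, v = 1/2, w = 0:
w ∨ w = 0 ∨ 0 = 0
(w ∨ w) ↔ w = 0 ↔ 0 = 1
~u = ~1/2 = 1/2
~u → v = 1/2 → 1/2 = 1
v ∨ w = 1/2 ∨ 0 = 1/2
u ∨ (v ∨ w) = 1/2 ∨ 1/2 = 1/2
(~u → v) → (u ∨ (v ∨ w)) = 1 → 1/2 = 1/2
((w ∨ w) ↔ w) → ((~u → v) → (u ∨ (v ∨ w))) = 1 → 1/2 = 1/2
No assignment yields a value below 1/2, so this is the minimum.

1/2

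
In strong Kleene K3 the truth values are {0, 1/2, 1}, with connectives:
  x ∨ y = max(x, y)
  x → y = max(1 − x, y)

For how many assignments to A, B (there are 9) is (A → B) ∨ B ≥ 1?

A = 0, B = 0 ↦ 1  ≥
A = 0, B = 1/2 ↦ 1  ≥
A = 0, B = 1 ↦ 1  ≥
A = 1/2, B = 0 ↦ 1/2  <
A = 1/2, B = 1/2 ↦ 1/2  <
A = 1/2, B = 1 ↦ 1  ≥
A = 1, B = 0 ↦ 0  <
A = 1, B = 1/2 ↦ 1/2  <
A = 1, B = 1 ↦ 1  ≥
So 5 of the 9 assignments meet the threshold.

5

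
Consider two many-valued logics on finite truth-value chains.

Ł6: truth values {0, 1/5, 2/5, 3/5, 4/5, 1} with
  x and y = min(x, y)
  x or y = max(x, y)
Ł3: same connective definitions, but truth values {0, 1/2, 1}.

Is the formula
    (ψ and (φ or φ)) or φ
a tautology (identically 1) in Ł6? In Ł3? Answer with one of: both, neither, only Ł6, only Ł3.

In Ł6: at φ = 0, ψ = 0 the value is 0 — not a tautology.
In Ł3: at φ = 0, ψ = 0 the value is 0 — not a tautology.

neither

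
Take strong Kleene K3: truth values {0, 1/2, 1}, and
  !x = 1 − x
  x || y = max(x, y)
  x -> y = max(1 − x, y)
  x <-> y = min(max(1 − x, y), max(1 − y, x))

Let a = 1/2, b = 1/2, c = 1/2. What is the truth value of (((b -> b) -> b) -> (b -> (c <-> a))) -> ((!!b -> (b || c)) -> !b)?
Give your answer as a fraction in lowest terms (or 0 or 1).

1/2

b -> b = 1/2 -> 1/2 = 1/2
(b -> b) -> b = 1/2 -> 1/2 = 1/2
c <-> a = 1/2 <-> 1/2 = 1/2
b -> (c <-> a) = 1/2 -> 1/2 = 1/2
((b -> b) -> b) -> (b -> (c <-> a)) = 1/2 -> 1/2 = 1/2
!b = !1/2 = 1/2
!!b = !1/2 = 1/2
b || c = 1/2 || 1/2 = 1/2
!!b -> (b || c) = 1/2 -> 1/2 = 1/2
!b = !1/2 = 1/2
(!!b -> (b || c)) -> !b = 1/2 -> 1/2 = 1/2
(((b -> b) -> b) -> (b -> (c <-> a))) -> ((!!b -> (b || c)) -> !b) = 1/2 -> 1/2 = 1/2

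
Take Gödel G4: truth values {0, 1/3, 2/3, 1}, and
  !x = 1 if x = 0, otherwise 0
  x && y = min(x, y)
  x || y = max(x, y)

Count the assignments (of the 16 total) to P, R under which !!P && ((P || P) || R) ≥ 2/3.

P = 0, R = 0 ↦ 0  <
P = 0, R = 1/3 ↦ 0  <
P = 0, R = 2/3 ↦ 0  <
P = 0, R = 1 ↦ 0  <
P = 1/3, R = 0 ↦ 1/3  <
P = 1/3, R = 1/3 ↦ 1/3  <
P = 1/3, R = 2/3 ↦ 2/3  ≥
P = 1/3, R = 1 ↦ 1  ≥
P = 2/3, R = 0 ↦ 2/3  ≥
P = 2/3, R = 1/3 ↦ 2/3  ≥
P = 2/3, R = 2/3 ↦ 2/3  ≥
P = 2/3, R = 1 ↦ 1  ≥
P = 1, R = 0 ↦ 1  ≥
P = 1, R = 1/3 ↦ 1  ≥
P = 1, R = 2/3 ↦ 1  ≥
P = 1, R = 1 ↦ 1  ≥
So 10 of the 16 assignments meet the threshold.

10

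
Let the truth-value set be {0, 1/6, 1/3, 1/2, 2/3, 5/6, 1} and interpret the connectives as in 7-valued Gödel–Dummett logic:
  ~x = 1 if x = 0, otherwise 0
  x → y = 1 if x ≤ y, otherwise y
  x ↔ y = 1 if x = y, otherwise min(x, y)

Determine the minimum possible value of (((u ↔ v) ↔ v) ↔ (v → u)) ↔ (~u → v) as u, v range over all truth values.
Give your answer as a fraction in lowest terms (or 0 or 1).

1/6

Take u = 0, v = 1/6:
u ↔ v = 0 ↔ 1/6 = 0
(u ↔ v) ↔ v = 0 ↔ 1/6 = 0
v → u = 1/6 → 0 = 0
((u ↔ v) ↔ v) ↔ (v → u) = 0 ↔ 0 = 1
~u = ~0 = 1
~u → v = 1 → 1/6 = 1/6
(((u ↔ v) ↔ v) ↔ (v → u)) ↔ (~u → v) = 1 ↔ 1/6 = 1/6
No assignment yields a value below 1/6, so this is the minimum.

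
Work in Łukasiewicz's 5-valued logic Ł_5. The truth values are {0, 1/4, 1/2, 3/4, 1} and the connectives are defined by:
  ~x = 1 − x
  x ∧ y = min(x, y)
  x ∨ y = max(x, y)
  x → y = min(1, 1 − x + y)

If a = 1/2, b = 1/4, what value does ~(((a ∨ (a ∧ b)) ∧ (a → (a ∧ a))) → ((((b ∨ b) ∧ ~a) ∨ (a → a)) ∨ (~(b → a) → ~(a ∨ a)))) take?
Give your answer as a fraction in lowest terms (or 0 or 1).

a ∧ b = 1/2 ∧ 1/4 = 1/4
a ∨ (a ∧ b) = 1/2 ∨ 1/4 = 1/2
a ∧ a = 1/2 ∧ 1/2 = 1/2
a → (a ∧ a) = 1/2 → 1/2 = 1
(a ∨ (a ∧ b)) ∧ (a → (a ∧ a)) = 1/2 ∧ 1 = 1/2
b ∨ b = 1/4 ∨ 1/4 = 1/4
~a = ~1/2 = 1/2
(b ∨ b) ∧ ~a = 1/4 ∧ 1/2 = 1/4
a → a = 1/2 → 1/2 = 1
((b ∨ b) ∧ ~a) ∨ (a → a) = 1/4 ∨ 1 = 1
b → a = 1/4 → 1/2 = 1
~(b → a) = ~1 = 0
a ∨ a = 1/2 ∨ 1/2 = 1/2
~(a ∨ a) = ~1/2 = 1/2
~(b → a) → ~(a ∨ a) = 0 → 1/2 = 1
(((b ∨ b) ∧ ~a) ∨ (a → a)) ∨ (~(b → a) → ~(a ∨ a)) = 1 ∨ 1 = 1
((a ∨ (a ∧ b)) ∧ (a → (a ∧ a))) → ((((b ∨ b) ∧ ~a) ∨ (a → a)) ∨ (~(b → a) → ~(a ∨ a))) = 1/2 → 1 = 1
~(((a ∨ (a ∧ b)) ∧ (a → (a ∧ a))) → ((((b ∨ b) ∧ ~a) ∨ (a → a)) ∨ (~(b → a) → ~(a ∨ a)))) = ~1 = 0

0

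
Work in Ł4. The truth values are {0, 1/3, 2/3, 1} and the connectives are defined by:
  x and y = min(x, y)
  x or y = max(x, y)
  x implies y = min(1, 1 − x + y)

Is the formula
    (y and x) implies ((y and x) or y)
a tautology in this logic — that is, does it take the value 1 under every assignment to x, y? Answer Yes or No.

Yes

x = 0, y = 0 ↦ 1
x = 0, y = 1/3 ↦ 1
x = 0, y = 2/3 ↦ 1
x = 0, y = 1 ↦ 1
x = 1/3, y = 0 ↦ 1
x = 1/3, y = 1/3 ↦ 1
x = 1/3, y = 2/3 ↦ 1
x = 1/3, y = 1 ↦ 1
x = 2/3, y = 0 ↦ 1
x = 2/3, y = 1/3 ↦ 1
x = 2/3, y = 2/3 ↦ 1
x = 2/3, y = 1 ↦ 1
x = 1, y = 0 ↦ 1
x = 1, y = 1/3 ↦ 1
x = 1, y = 2/3 ↦ 1
x = 1, y = 1 ↦ 1
Every assignment gives a value ≥ 1.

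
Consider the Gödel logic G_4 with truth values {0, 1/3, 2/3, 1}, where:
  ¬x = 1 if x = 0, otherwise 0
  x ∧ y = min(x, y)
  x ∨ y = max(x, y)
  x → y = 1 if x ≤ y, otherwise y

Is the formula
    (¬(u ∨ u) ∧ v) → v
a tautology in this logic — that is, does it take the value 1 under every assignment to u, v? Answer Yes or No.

Yes

u = 0, v = 0 ↦ 1
u = 0, v = 1/3 ↦ 1
u = 0, v = 2/3 ↦ 1
u = 0, v = 1 ↦ 1
u = 1/3, v = 0 ↦ 1
u = 1/3, v = 1/3 ↦ 1
u = 1/3, v = 2/3 ↦ 1
u = 1/3, v = 1 ↦ 1
u = 2/3, v = 0 ↦ 1
u = 2/3, v = 1/3 ↦ 1
u = 2/3, v = 2/3 ↦ 1
u = 2/3, v = 1 ↦ 1
u = 1, v = 0 ↦ 1
u = 1, v = 1/3 ↦ 1
u = 1, v = 2/3 ↦ 1
u = 1, v = 1 ↦ 1
Every assignment gives a value ≥ 1.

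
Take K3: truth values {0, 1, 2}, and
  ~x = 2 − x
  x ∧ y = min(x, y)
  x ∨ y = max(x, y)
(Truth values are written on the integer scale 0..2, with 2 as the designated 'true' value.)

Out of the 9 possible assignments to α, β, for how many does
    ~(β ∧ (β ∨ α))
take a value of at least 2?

α = 0, β = 0 ↦ 2  ≥
α = 0, β = 1 ↦ 1  <
α = 0, β = 2 ↦ 0  <
α = 1, β = 0 ↦ 2  ≥
α = 1, β = 1 ↦ 1  <
α = 1, β = 2 ↦ 0  <
α = 2, β = 0 ↦ 2  ≥
α = 2, β = 1 ↦ 1  <
α = 2, β = 2 ↦ 0  <
So 3 of the 9 assignments meet the threshold.

3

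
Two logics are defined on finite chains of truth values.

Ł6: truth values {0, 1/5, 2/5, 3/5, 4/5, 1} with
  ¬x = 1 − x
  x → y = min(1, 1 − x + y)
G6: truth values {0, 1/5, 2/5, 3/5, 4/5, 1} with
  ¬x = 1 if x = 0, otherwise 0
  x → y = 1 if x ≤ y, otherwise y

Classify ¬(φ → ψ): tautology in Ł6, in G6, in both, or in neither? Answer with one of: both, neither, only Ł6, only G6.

neither

In Ł6: at φ = 0, ψ = 0 the value is 0 — not a tautology.
In G6: at φ = 0, ψ = 0 the value is 0 — not a tautology.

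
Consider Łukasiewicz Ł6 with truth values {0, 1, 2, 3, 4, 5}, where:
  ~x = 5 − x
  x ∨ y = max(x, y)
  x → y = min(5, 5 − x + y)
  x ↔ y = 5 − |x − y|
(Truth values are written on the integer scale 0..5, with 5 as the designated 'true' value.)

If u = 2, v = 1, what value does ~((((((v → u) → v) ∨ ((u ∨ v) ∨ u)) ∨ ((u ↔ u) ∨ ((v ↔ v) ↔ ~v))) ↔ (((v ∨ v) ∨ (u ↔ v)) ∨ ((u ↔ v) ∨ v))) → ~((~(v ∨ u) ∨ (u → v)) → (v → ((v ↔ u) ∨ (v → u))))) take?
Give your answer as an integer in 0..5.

v → u = 1 → 2 = 5
(v → u) → v = 5 → 1 = 1
u ∨ v = 2 ∨ 1 = 2
(u ∨ v) ∨ u = 2 ∨ 2 = 2
((v → u) → v) ∨ ((u ∨ v) ∨ u) = 1 ∨ 2 = 2
u ↔ u = 2 ↔ 2 = 5
v ↔ v = 1 ↔ 1 = 5
~v = ~1 = 4
(v ↔ v) ↔ ~v = 5 ↔ 4 = 4
(u ↔ u) ∨ ((v ↔ v) ↔ ~v) = 5 ∨ 4 = 5
(((v → u) → v) ∨ ((u ∨ v) ∨ u)) ∨ ((u ↔ u) ∨ ((v ↔ v) ↔ ~v)) = 2 ∨ 5 = 5
v ∨ v = 1 ∨ 1 = 1
u ↔ v = 2 ↔ 1 = 4
(v ∨ v) ∨ (u ↔ v) = 1 ∨ 4 = 4
u ↔ v = 2 ↔ 1 = 4
(u ↔ v) ∨ v = 4 ∨ 1 = 4
((v ∨ v) ∨ (u ↔ v)) ∨ ((u ↔ v) ∨ v) = 4 ∨ 4 = 4
((((v → u) → v) ∨ ((u ∨ v) ∨ u)) ∨ ((u ↔ u) ∨ ((v ↔ v) ↔ ~v))) ↔ (((v ∨ v) ∨ (u ↔ v)) ∨ ((u ↔ v) ∨ v)) = 5 ↔ 4 = 4
v ∨ u = 1 ∨ 2 = 2
~(v ∨ u) = ~2 = 3
u → v = 2 → 1 = 4
~(v ∨ u) ∨ (u → v) = 3 ∨ 4 = 4
v ↔ u = 1 ↔ 2 = 4
v → u = 1 → 2 = 5
(v ↔ u) ∨ (v → u) = 4 ∨ 5 = 5
v → ((v ↔ u) ∨ (v → u)) = 1 → 5 = 5
(~(v ∨ u) ∨ (u → v)) → (v → ((v ↔ u) ∨ (v → u))) = 4 → 5 = 5
~((~(v ∨ u) ∨ (u → v)) → (v → ((v ↔ u) ∨ (v → u)))) = ~5 = 0
(((((v → u) → v) ∨ ((u ∨ v) ∨ u)) ∨ ((u ↔ u) ∨ ((v ↔ v) ↔ ~v))) ↔ (((v ∨ v) ∨ (u ↔ v)) ∨ ((u ↔ v) ∨ v))) → ~((~(v ∨ u) ∨ (u → v)) → (v → ((v ↔ u) ∨ (v → u)))) = 4 → 0 = 1
~((((((v → u) → v) ∨ ((u ∨ v) ∨ u)) ∨ ((u ↔ u) ∨ ((v ↔ v) ↔ ~v))) ↔ (((v ∨ v) ∨ (u ↔ v)) ∨ ((u ↔ v) ∨ v))) → ~((~(v ∨ u) ∨ (u → v)) → (v → ((v ↔ u) ∨ (v → u))))) = ~1 = 4

4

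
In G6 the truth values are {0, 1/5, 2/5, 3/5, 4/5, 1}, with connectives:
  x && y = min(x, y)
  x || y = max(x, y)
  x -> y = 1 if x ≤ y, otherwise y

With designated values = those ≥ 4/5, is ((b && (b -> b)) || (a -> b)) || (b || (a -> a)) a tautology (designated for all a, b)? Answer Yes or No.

At a = 2/5, b = 1/5, for instance:
b -> b = 1/5 -> 1/5 = 1
b && (b -> b) = 1/5 && 1 = 1/5
a -> b = 2/5 -> 1/5 = 1/5
(b && (b -> b)) || (a -> b) = 1/5 || 1/5 = 1/5
a -> a = 2/5 -> 2/5 = 1
b || (a -> a) = 1/5 || 1 = 1
((b && (b -> b)) || (a -> b)) || (b || (a -> a)) = 1/5 || 1 = 1
and checking the remaining 35 assignments likewise gives ≥ 4/5 in every case.

Yes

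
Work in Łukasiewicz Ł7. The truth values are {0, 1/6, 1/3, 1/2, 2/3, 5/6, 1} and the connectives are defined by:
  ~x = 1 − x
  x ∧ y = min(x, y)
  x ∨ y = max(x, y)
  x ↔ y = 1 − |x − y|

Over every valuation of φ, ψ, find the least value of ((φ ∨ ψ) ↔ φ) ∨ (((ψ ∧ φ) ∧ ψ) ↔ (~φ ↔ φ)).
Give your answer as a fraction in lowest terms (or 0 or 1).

1/2

Take φ = 1/2, ψ = 1:
φ ∨ ψ = 1/2 ∨ 1 = 1
(φ ∨ ψ) ↔ φ = 1 ↔ 1/2 = 1/2
ψ ∧ φ = 1 ∧ 1/2 = 1/2
(ψ ∧ φ) ∧ ψ = 1/2 ∧ 1 = 1/2
~φ = ~1/2 = 1/2
~φ ↔ φ = 1/2 ↔ 1/2 = 1
((ψ ∧ φ) ∧ ψ) ↔ (~φ ↔ φ) = 1/2 ↔ 1 = 1/2
((φ ∨ ψ) ↔ φ) ∨ (((ψ ∧ φ) ∧ ψ) ↔ (~φ ↔ φ)) = 1/2 ∨ 1/2 = 1/2
No assignment yields a value below 1/2, so this is the minimum.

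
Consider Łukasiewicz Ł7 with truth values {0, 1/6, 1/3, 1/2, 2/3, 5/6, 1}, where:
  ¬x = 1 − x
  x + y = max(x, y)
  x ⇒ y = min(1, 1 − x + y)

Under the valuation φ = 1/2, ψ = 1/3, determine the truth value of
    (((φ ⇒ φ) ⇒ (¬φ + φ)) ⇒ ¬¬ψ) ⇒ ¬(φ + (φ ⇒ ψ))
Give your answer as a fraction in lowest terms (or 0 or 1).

1/3

φ ⇒ φ = 1/2 ⇒ 1/2 = 1
¬φ = ¬1/2 = 1/2
¬φ + φ = 1/2 + 1/2 = 1/2
(φ ⇒ φ) ⇒ (¬φ + φ) = 1 ⇒ 1/2 = 1/2
¬ψ = ¬1/3 = 2/3
¬¬ψ = ¬2/3 = 1/3
((φ ⇒ φ) ⇒ (¬φ + φ)) ⇒ ¬¬ψ = 1/2 ⇒ 1/3 = 5/6
φ ⇒ ψ = 1/2 ⇒ 1/3 = 5/6
φ + (φ ⇒ ψ) = 1/2 + 5/6 = 5/6
¬(φ + (φ ⇒ ψ)) = ¬5/6 = 1/6
(((φ ⇒ φ) ⇒ (¬φ + φ)) ⇒ ¬¬ψ) ⇒ ¬(φ + (φ ⇒ ψ)) = 5/6 ⇒ 1/6 = 1/3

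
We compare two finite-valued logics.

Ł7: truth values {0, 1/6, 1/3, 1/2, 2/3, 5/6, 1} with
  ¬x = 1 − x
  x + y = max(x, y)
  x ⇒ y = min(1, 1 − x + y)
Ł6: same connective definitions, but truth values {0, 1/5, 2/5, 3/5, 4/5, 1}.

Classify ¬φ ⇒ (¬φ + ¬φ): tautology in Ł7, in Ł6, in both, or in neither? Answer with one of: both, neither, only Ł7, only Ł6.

both

In Ł7: every assignment gives 1 — tautology.
In Ł6: every assignment gives 1 — tautology.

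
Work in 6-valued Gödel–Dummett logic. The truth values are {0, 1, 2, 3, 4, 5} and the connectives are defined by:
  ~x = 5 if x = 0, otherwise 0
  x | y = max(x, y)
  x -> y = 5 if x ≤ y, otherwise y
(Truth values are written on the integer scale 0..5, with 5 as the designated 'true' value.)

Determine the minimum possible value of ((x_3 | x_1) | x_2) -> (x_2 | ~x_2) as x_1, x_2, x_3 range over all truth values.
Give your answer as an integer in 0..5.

1

Take x_1 = 0, x_2 = 1, x_3 = 2:
x_3 | x_1 = 2 | 0 = 2
(x_3 | x_1) | x_2 = 2 | 1 = 2
~x_2 = ~1 = 0
x_2 | ~x_2 = 1 | 0 = 1
((x_3 | x_1) | x_2) -> (x_2 | ~x_2) = 2 -> 1 = 1
No assignment yields a value below 1, so this is the minimum.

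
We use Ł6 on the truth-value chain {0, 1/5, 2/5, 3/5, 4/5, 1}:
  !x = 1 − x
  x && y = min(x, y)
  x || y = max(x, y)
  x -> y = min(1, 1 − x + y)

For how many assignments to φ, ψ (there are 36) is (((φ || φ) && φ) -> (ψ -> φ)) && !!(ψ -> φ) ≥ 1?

value 1: 21 assignments (counts)
value 4/5: 5 assignments
value 3/5: 4 assignments
value 2/5: 3 assignments
value 1/5: 2 assignments
value 0: 1 assignment
So 21 of the 36 assignments meet the threshold.

21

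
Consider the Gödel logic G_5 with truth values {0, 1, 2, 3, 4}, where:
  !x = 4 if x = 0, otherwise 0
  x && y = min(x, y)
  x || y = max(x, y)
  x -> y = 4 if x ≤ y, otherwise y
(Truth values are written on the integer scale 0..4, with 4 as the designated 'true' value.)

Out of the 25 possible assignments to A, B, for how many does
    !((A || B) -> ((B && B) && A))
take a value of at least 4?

value 4: 8 assignments (counts)
value 0: 17 assignments
So 8 of the 25 assignments meet the threshold.

8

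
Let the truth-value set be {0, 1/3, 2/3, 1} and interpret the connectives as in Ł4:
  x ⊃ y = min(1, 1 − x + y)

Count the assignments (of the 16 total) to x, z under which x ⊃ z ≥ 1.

10

x = 0, z = 0 ↦ 1  ≥
x = 0, z = 1/3 ↦ 1  ≥
x = 0, z = 2/3 ↦ 1  ≥
x = 0, z = 1 ↦ 1  ≥
x = 1/3, z = 0 ↦ 2/3  <
x = 1/3, z = 1/3 ↦ 1  ≥
x = 1/3, z = 2/3 ↦ 1  ≥
x = 1/3, z = 1 ↦ 1  ≥
x = 2/3, z = 0 ↦ 1/3  <
x = 2/3, z = 1/3 ↦ 2/3  <
x = 2/3, z = 2/3 ↦ 1  ≥
x = 2/3, z = 1 ↦ 1  ≥
x = 1, z = 0 ↦ 0  <
x = 1, z = 1/3 ↦ 1/3  <
x = 1, z = 2/3 ↦ 2/3  <
x = 1, z = 1 ↦ 1  ≥
So 10 of the 16 assignments meet the threshold.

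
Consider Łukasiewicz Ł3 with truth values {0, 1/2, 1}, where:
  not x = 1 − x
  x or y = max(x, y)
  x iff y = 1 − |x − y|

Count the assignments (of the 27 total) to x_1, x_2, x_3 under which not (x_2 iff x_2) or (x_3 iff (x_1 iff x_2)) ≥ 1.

9

value 1: 9 assignments (counts)
value 1/2: 13 assignments
value 0: 5 assignments
So 9 of the 27 assignments meet the threshold.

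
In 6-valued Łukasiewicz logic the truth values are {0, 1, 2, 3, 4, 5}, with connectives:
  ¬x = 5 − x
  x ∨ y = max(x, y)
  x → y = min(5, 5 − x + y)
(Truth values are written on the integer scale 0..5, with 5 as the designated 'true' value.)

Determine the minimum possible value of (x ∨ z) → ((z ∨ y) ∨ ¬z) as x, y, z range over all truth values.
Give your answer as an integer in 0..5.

3

Take x = 5, y = 0, z = 2:
x ∨ z = 5 ∨ 2 = 5
z ∨ y = 2 ∨ 0 = 2
¬z = ¬2 = 3
(z ∨ y) ∨ ¬z = 2 ∨ 3 = 3
(x ∨ z) → ((z ∨ y) ∨ ¬z) = 5 → 3 = 3
No assignment yields a value below 3, so this is the minimum.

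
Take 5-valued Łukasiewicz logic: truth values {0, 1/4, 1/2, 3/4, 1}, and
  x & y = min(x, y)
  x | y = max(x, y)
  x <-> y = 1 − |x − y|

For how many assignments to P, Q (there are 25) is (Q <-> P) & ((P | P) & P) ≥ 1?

value 1: 1 assignment (counts)
value 3/4: 4 assignments
value 1/2: 7 assignments
value 1/4: 7 assignments
value 0: 6 assignments
So 1 of the 25 assignments meets the threshold.

1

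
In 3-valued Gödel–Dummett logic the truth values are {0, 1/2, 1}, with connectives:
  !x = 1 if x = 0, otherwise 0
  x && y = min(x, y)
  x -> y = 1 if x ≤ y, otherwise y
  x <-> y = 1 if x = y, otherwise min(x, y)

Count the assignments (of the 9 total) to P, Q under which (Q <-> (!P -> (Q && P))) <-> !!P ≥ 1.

P = 0, Q = 0 ↦ 0  <
P = 0, Q = 1/2 ↦ 1  ≥
P = 0, Q = 1 ↦ 1  ≥
P = 1/2, Q = 0 ↦ 0  <
P = 1/2, Q = 1/2 ↦ 1/2  <
P = 1/2, Q = 1 ↦ 1  ≥
P = 1, Q = 0 ↦ 0  <
P = 1, Q = 1/2 ↦ 1/2  <
P = 1, Q = 1 ↦ 1  ≥
So 4 of the 9 assignments meet the threshold.

4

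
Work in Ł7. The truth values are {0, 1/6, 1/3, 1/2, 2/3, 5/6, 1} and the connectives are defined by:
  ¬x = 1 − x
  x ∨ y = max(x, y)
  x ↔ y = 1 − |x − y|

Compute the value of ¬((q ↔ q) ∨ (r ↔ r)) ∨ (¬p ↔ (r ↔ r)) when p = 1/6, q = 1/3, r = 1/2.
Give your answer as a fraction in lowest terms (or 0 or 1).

q ↔ q = 1/3 ↔ 1/3 = 1
r ↔ r = 1/2 ↔ 1/2 = 1
(q ↔ q) ∨ (r ↔ r) = 1 ∨ 1 = 1
¬((q ↔ q) ∨ (r ↔ r)) = ¬1 = 0
¬p = ¬1/6 = 5/6
r ↔ r = 1/2 ↔ 1/2 = 1
¬p ↔ (r ↔ r) = 5/6 ↔ 1 = 5/6
¬((q ↔ q) ∨ (r ↔ r)) ∨ (¬p ↔ (r ↔ r)) = 0 ∨ 5/6 = 5/6

5/6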